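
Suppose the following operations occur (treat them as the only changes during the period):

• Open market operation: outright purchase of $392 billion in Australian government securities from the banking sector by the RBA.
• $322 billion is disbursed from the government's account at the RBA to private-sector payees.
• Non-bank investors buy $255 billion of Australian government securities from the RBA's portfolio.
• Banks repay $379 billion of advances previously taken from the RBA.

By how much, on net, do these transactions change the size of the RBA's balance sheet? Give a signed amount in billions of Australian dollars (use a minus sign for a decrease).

-$242 billion

RBA balance sheet:
  Assets:      Securities +$137B, Loans to banks −$379B
  Liabilities: Bank reserves +$80B, Government deposits −$322B
Commercial banking system:
  Assets:      Reserves at CB +$80B, Securities −$392B
  Liabilities: Checkable deposits +$67B, Borrowings from CB −$379B
Change in total RBA assets = -$242 billion.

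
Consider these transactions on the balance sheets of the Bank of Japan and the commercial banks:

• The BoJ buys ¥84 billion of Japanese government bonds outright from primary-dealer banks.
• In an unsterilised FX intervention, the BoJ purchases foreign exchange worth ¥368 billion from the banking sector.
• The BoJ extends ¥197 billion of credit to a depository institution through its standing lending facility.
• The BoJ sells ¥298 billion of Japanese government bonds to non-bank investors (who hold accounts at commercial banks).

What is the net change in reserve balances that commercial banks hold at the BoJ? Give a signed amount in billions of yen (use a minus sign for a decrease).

+¥351 billion

OMO purchase (from banks) ¥84 billion: the BoJ pays by crediting reserve accounts → +¥84B.
FX purchase ¥368 billion: the BoJ pays by crediting reserve accounts → +¥368B.
Discount-window loan ¥197 billion: the loan is credited to the bank's reserve account → +¥197B.
Asset sale (to non-banks) ¥298 billion: the non-bank buyers' banks settle from reserves → −¥298B.
Net: 84 + 368 + 197 − 298 = +¥351 billion.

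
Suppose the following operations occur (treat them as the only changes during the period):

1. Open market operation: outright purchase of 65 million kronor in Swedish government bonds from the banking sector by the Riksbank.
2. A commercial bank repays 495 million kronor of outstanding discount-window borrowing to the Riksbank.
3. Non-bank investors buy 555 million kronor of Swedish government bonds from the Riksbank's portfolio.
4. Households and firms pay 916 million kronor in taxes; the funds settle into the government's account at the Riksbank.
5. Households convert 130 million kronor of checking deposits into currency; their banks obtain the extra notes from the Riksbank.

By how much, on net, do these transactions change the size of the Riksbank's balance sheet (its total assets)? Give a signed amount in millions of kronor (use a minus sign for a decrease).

OMO purchase (from banks) 65 million kronor: a Riksbank asset is acquired → +65M.
Discount-window repayment 495 million kronor: a Riksbank asset is shed → −495M.
Asset sale (to non-banks) 555 million kronor: a Riksbank asset is shed → −555M.
Government account inflow 916 million kronor: only the composition of liabilities changes → 0.
Currency withdrawal 130 million kronor: only the composition of liabilities changes → 0.
Net: 65 − 495 − 555 + 0 + 0 = -985 million.

-985 million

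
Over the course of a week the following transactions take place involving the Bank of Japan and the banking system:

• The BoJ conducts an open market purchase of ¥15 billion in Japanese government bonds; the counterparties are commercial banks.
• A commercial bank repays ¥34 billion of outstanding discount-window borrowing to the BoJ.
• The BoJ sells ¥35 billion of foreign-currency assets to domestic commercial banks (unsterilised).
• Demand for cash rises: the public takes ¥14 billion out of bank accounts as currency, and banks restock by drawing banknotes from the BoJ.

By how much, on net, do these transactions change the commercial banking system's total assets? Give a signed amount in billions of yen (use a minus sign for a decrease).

-¥48 billion

OMO purchase (from banks) ¥15 billion: just an asset swap on bank balance sheets → 0.
Discount-window repayment ¥34 billion: bank balance sheets shrink → −¥34B.
FX sale ¥35 billion: just an asset swap on bank balance sheets → 0.
Currency withdrawal ¥14 billion: bank balance sheets shrink → −¥14B.
Net: 0 − 34 + 0 − 14 = -¥48 billion.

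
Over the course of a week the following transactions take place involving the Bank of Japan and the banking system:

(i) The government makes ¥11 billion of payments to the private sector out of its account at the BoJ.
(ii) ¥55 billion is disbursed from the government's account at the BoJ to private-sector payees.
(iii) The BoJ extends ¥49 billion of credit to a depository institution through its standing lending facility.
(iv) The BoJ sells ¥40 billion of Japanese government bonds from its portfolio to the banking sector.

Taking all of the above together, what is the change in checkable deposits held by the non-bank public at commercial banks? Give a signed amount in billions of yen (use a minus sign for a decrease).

Government spending ¥11 billion: non-bank counterparties' bank balances rise → +¥11B.
Government spending ¥55 billion: non-bank counterparties' bank balances rise → +¥55B.
Discount-window loan ¥49 billion: the counterparty is a bank, so public deposits are unchanged → 0.
OMO sale (to banks) ¥40 billion: the counterparty is a bank, so public deposits are unchanged → 0.
Net: 11 + 55 + 0 + 0 = +¥66 billion.

+¥66 billion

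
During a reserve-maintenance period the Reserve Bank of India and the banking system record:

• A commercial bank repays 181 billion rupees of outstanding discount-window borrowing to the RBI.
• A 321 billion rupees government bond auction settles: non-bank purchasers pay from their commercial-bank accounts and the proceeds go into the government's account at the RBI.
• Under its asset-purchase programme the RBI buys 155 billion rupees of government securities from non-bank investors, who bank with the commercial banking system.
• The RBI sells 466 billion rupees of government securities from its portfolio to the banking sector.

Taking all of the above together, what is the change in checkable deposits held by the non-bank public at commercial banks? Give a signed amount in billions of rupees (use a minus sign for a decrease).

RBI balance sheet:
  Assets:      Securities −311B, Loans to banks −181B
  Liabilities: Bank reserves −813B, Government deposits +321B
Commercial banking system:
  Assets:      Reserves at CB −813B, Securities +466B
  Liabilities: Checkable deposits −166B, Borrowings from CB −181B
So the change in checkable deposits held by the non-bank public at commercial banks is -166 billion.

-166 billion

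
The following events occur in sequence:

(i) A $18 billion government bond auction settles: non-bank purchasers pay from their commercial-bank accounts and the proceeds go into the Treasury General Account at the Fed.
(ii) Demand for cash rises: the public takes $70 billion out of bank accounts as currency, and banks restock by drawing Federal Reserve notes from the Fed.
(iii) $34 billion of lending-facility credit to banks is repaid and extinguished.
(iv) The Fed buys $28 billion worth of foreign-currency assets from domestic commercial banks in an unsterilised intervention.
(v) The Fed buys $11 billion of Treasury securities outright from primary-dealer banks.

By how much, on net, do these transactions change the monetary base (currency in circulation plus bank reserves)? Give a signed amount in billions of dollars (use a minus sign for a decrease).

Fed balance sheet:
  Assets:      Securities +$11B, Loans to banks −$34B, Foreign assets +$28B
  Liabilities: Bank reserves −$83B, Currency in circulation +$70B, Government deposits +$18B
Commercial banking system:
  Assets:      Reserves at CB −$83B, Securities −$11B, Foreign assets −$28B
  Liabilities: Checkable deposits −$88B, Borrowings from CB −$34B
Monetary base = currency + reserves: +$70B + (−$83B) = -$13 billion.

-$13 billion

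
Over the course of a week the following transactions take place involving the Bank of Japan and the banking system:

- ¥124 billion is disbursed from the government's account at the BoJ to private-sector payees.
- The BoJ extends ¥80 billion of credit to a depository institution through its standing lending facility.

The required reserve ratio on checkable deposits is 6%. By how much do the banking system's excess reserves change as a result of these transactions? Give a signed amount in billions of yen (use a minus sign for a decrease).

+¥196.56 billion

Government spending ¥124 billion: reserves +¥124B, deposits +¥124B.
Discount-window loan ¥80 billion: reserves +¥80B, deposits 0.
Totals: Δreserves = +¥204B, Δdeposits = +¥124B.
Δrequired reserves = 6% × +¥124B = +¥7.44B.
Δexcess reserves = Δreserves − Δrequired = +¥204B − (+¥7.44B) = +¥196.56 billion.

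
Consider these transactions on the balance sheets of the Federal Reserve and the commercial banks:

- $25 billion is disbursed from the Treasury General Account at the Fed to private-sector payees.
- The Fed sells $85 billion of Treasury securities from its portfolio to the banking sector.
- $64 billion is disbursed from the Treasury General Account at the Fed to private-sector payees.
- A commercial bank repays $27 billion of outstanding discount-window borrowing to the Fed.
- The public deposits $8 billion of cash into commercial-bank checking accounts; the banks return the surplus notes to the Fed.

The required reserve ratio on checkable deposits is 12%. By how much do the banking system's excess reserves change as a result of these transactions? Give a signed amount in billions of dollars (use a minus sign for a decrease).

Government spending $25 billion: reserves +$25B, deposits +$25B.
OMO sale (to banks) $85 billion: reserves −$85B, deposits 0.
Government spending $64 billion: reserves +$64B, deposits +$64B.
Discount-window repayment $27 billion: reserves −$27B, deposits 0.
Currency deposit $8 billion: reserves +$8B, deposits +$8B.
Totals: Δreserves = −$15B, Δdeposits = +$97B.
Δrequired reserves = 12% × +$97B = +$11.64B.
Δexcess reserves = Δreserves − Δrequired = −$15B − (+$11.64B) = -$26.64 billion.

-$26.64 billion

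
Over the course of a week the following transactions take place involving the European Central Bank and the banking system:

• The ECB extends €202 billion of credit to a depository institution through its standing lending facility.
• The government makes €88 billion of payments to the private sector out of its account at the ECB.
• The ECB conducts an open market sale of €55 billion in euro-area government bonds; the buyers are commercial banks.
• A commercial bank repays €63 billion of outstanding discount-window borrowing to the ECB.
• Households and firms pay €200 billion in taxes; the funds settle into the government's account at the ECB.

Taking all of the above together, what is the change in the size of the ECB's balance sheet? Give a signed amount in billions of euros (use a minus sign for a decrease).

Discount-window loan €202 billion: an ECB asset is acquired → +€202B.
Government spending €88 billion: only the composition of liabilities changes → 0.
OMO sale (to banks) €55 billion: an ECB asset is shed → −€55B.
Discount-window repayment €63 billion: an ECB asset is shed → −€63B.
Government account inflow €200 billion: only the composition of liabilities changes → 0.
Net: 202 + 0 − 55 − 63 + 0 = +€84 billion.

+€84 billion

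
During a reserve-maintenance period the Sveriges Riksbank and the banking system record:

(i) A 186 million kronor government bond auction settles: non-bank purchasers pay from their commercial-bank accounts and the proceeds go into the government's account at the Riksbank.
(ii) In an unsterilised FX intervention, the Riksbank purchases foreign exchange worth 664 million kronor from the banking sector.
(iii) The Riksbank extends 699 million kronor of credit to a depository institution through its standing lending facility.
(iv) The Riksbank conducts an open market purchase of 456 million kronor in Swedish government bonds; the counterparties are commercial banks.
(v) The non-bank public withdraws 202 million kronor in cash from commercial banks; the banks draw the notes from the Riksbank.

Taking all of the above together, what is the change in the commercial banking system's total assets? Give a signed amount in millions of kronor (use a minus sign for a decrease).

Riksbank balance sheet:
  Assets:      Securities +456M, Loans to banks +699M, Foreign assets +664M
  Liabilities: Bank reserves +1431M, Currency in circulation +202M, Government deposits +186M
Commercial banking system:
  Assets:      Reserves at CB +1431M, Securities −456M, Foreign assets −664M
  Liabilities: Checkable deposits −388M, Borrowings from CB +699M
Change in total bank assets = +311 million.

+311 million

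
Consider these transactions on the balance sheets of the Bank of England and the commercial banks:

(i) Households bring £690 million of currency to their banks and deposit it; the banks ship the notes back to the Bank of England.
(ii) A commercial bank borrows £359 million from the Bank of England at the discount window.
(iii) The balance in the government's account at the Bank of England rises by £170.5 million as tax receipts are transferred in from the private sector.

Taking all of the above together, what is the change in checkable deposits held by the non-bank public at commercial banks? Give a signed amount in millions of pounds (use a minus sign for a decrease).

Bank of England balance sheet:
  Assets:      Loans to banks +£359M
  Liabilities: Bank reserves +£878.5M, Currency in circulation −£690M, Government deposits +£170.5M
Commercial banking system:
  Assets:      Reserves at CB +£878.5M
  Liabilities: Checkable deposits +£519.5M, Borrowings from CB +£359M
So the change in checkable deposits held by the non-bank public at commercial banks is +£519.5 million.

+£519.5 million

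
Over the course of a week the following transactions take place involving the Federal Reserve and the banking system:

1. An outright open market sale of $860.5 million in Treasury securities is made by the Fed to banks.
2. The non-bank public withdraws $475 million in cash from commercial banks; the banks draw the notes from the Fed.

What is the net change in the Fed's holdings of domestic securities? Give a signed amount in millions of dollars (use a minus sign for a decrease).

-$860.5 million

Fed balance sheet:
  Assets:      Securities −$860.5M
  Liabilities: Bank reserves −$1335.5M, Currency in circulation +$475M
Commercial banking system:
  Assets:      Reserves at CB −$1335.5M, Securities +$860.5M
  Liabilities: Checkable deposits −$475M
So the change in the Fed's holdings of domestic securities is -$860.5 million.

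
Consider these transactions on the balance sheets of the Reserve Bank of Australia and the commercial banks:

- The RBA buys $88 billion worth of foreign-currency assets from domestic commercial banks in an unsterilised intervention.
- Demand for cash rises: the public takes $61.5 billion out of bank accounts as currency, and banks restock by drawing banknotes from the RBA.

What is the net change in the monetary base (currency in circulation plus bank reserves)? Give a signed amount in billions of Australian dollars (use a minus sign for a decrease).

RBA balance sheet:
  Assets:      Foreign assets +$88B
  Liabilities: Bank reserves +$26.5B, Currency in circulation +$61.5B
Monetary base = currency + reserves: +$61.5B + (+$26.5B) = +$88 billion.

+$88 billion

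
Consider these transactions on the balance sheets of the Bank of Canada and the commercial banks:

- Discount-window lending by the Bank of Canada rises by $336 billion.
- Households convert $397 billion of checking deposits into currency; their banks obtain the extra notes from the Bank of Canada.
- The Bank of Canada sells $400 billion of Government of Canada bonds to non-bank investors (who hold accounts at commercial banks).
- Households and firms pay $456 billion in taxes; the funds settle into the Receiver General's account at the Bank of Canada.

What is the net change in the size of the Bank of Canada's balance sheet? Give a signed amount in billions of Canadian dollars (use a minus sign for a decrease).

Bank of Canada balance sheet:
  Assets:      Securities −$400B, Loans to banks +$336B
  Liabilities: Bank reserves −$917B, Currency in circulation +$397B, Government deposits +$456B
Change in total Bank of Canada assets = -$64 billion.

-$64 billion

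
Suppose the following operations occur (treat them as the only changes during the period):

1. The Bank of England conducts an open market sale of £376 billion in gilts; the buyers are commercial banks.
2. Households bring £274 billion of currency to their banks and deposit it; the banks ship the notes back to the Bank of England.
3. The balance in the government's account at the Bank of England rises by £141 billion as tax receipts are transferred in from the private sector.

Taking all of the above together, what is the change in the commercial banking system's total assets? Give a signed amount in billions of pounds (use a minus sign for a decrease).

OMO sale (to banks) £376 billion: just an asset swap on bank balance sheets → 0.
Currency deposit £274 billion: bank balance sheets expand → +£274B.
Government account inflow £141 billion: bank balance sheets shrink → −£141B.
Net: 0 + 274 − 141 = +£133 billion.

+£133 billion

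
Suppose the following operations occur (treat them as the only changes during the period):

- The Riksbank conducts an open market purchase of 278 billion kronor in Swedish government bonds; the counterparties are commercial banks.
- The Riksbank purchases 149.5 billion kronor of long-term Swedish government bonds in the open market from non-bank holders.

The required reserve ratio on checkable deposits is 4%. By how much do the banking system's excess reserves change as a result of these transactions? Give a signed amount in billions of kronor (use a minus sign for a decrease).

+421.52 billion

OMO purchase (from banks) 278 billion kronor: reserves +278B, deposits 0.
Asset purchase (from non-banks) 149.5 billion kronor: reserves +149.5B, deposits +149.5B.
Totals: Δreserves = +427.5B, Δdeposits = +149.5B.
Δrequired reserves = 4% × +149.5B = +5.98B.
Δexcess reserves = Δreserves − Δrequired = +427.5B − (+5.98B) = +421.52 billion.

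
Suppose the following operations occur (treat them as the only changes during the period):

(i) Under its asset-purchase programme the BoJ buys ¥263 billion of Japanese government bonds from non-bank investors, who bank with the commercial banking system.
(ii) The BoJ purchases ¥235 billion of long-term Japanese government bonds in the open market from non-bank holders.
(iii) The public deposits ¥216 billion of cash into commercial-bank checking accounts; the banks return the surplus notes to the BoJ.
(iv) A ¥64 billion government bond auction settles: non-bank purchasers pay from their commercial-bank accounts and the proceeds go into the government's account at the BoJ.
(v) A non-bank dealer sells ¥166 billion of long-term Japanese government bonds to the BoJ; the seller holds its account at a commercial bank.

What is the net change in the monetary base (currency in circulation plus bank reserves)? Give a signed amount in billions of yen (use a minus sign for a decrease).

+¥600 billion

BoJ balance sheet:
  Assets:      Securities +¥664B
  Liabilities: Bank reserves +¥816B, Currency in circulation −¥216B, Government deposits +¥64B
Commercial banking system:
  Assets:      Reserves at CB +¥816B
  Liabilities: Checkable deposits +¥816B
Monetary base = currency + reserves: −¥216B + (+¥816B) = +¥600 billion.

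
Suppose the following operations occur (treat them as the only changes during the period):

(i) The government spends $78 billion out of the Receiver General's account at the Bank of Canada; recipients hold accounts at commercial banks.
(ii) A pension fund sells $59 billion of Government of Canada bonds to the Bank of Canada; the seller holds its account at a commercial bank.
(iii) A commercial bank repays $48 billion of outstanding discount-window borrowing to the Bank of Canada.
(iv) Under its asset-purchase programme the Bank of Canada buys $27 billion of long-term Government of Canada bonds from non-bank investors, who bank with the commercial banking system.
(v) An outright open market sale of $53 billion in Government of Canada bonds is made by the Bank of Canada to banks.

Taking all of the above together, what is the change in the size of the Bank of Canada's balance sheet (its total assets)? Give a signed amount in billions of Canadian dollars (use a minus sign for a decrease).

Government spending $78 billion: only the composition of liabilities changes → 0.
Asset purchase (from non-banks) $59 billion: a Bank of Canada asset is acquired → +$59B.
Discount-window repayment $48 billion: a Bank of Canada asset is shed → −$48B.
Asset purchase (from non-banks) $27 billion: a Bank of Canada asset is acquired → +$27B.
OMO sale (to banks) $53 billion: a Bank of Canada asset is shed → −$53B.
Net: 0 + 59 − 48 + 27 − 53 = -$15 billion.

-$15 billion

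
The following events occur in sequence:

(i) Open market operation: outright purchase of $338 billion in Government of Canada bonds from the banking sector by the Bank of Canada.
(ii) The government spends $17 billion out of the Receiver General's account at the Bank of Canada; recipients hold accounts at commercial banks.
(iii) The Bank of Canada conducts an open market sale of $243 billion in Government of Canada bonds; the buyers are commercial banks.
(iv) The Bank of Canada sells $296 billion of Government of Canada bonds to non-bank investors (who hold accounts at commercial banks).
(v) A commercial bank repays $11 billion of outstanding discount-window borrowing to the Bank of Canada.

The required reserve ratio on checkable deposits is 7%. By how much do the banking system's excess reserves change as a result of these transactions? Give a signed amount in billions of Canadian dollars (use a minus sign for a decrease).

-$175.47 billion

OMO purchase (from banks) $338 billion: reserves +$338B, deposits 0.
Government spending $17 billion: reserves +$17B, deposits +$17B.
OMO sale (to banks) $243 billion: reserves −$243B, deposits 0.
Asset sale (to non-banks) $296 billion: reserves −$296B, deposits −$296B.
Discount-window repayment $11 billion: reserves −$11B, deposits 0.
Totals: Δreserves = −$195B, Δdeposits = −$279B.
Δrequired reserves = 7% × −$279B = −$19.53B.
Δexcess reserves = Δreserves − Δrequired = −$195B − (−$19.53B) = -$175.47 billion.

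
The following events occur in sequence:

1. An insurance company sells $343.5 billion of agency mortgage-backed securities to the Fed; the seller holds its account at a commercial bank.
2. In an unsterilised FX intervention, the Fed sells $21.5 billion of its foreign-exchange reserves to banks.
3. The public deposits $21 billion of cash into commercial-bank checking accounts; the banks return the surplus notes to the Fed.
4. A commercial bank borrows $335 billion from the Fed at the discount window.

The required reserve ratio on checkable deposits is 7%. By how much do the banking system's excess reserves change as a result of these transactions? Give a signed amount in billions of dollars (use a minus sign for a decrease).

Asset purchase (from non-banks) $343.5 billion: reserves +$343.5B, deposits +$343.5B.
FX sale $21.5 billion: reserves −$21.5B, deposits 0.
Currency deposit $21 billion: reserves +$21B, deposits +$21B.
Discount-window loan $335 billion: reserves +$335B, deposits 0.
Totals: Δreserves = +$678B, Δdeposits = +$364.5B.
Δrequired reserves = 7% × +$364.5B = +$25.515B.
Δexcess reserves = Δreserves − Δrequired = +$678B − (+$25.515B) = +$652.485 billion.

+$652.485 billion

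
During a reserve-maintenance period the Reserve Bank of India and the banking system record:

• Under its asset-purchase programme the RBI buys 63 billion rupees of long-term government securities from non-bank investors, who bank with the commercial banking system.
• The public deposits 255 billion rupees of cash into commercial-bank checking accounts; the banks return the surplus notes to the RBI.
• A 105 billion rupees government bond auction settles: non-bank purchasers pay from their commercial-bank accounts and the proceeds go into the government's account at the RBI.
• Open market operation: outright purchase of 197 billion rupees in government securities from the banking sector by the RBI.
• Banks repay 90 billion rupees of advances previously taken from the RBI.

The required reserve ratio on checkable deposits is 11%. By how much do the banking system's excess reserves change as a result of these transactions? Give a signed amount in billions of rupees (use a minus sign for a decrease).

Asset purchase (from non-banks) 63 billion rupees: reserves +63B, deposits +63B.
Currency deposit 255 billion rupees: reserves +255B, deposits +255B.
Government account inflow 105 billion rupees: reserves −105B, deposits −105B.
OMO purchase (from banks) 197 billion rupees: reserves +197B, deposits 0.
Discount-window repayment 90 billion rupees: reserves −90B, deposits 0.
Totals: Δreserves = +320B, Δdeposits = +213B.
Δrequired reserves = 11% × +213B = +23.43B.
Δexcess reserves = Δreserves − Δrequired = +320B − (+23.43B) = +296.57 billion.

+296.57 billion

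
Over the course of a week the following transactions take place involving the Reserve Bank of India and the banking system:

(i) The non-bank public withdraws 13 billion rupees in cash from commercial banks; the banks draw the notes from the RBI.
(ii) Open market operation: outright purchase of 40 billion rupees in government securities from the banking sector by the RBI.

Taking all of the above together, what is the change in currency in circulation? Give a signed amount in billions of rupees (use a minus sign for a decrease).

+13 billion

Currency withdrawal 13 billion rupees: notes leave the central bank → +13B.
OMO purchase (from banks) 40 billion rupees: no currency enters or leaves circulation → 0.
Net: 13 + 0 = +13 billion.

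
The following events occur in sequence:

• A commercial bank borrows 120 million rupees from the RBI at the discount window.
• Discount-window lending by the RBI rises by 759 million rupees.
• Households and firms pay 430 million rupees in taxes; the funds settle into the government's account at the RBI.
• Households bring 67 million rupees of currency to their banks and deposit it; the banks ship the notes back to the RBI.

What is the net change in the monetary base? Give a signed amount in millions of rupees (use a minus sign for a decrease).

Discount-window loan 120 million rupees: RBI balance sheet expands → +120M.
Discount-window loan 759 million rupees: RBI balance sheet expands → +759M.
Government account inflow 430 million rupees: reserves shift to a non-base liability → −430M.
Currency deposit 67 million rupees: just a shift between currency and reserves — both are base money → 0.
Net: 120 + 759 − 430 + 0 = +449 million.

+449 million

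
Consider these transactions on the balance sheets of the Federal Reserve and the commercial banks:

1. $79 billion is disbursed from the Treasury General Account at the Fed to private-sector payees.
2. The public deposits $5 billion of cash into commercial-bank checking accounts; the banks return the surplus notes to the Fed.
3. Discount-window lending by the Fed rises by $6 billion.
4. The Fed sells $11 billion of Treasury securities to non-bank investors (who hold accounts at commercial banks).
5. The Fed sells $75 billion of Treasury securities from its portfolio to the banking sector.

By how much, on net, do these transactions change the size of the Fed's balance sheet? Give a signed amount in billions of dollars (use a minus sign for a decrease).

Government spending $79 billion: only the composition of liabilities changes → 0.
Currency deposit $5 billion: only the composition of liabilities changes → 0.
Discount-window loan $6 billion: a Fed asset is acquired → +$6B.
Asset sale (to non-banks) $11 billion: a Fed asset is shed → −$11B.
OMO sale (to banks) $75 billion: a Fed asset is shed → −$75B.
Net: 0 + 0 + 6 − 11 − 75 = -$80 billion.

-$80 billion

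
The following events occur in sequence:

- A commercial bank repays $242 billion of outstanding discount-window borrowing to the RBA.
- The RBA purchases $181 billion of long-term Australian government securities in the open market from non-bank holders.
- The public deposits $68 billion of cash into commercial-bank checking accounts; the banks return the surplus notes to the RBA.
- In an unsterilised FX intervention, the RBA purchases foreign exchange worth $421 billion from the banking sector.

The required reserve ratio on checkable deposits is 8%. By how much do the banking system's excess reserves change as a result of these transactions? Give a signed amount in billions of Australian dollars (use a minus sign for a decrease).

Discount-window repayment $242 billion: reserves −$242B, deposits 0.
Asset purchase (from non-banks) $181 billion: reserves +$181B, deposits +$181B.
Currency deposit $68 billion: reserves +$68B, deposits +$68B.
FX purchase $421 billion: reserves +$421B, deposits 0.
Totals: Δreserves = +$428B, Δdeposits = +$249B.
Δrequired reserves = 8% × +$249B = +$19.92B.
Δexcess reserves = Δreserves − Δrequired = +$428B − (+$19.92B) = +$408.08 billion.

+$408.08 billion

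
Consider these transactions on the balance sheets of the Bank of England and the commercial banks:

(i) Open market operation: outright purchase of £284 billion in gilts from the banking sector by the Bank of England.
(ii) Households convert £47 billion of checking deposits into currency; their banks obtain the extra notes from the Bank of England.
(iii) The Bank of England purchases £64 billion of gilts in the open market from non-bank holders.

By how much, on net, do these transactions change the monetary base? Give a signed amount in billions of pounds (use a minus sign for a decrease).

OMO purchase (from banks) £284 billion: Bank of England balance sheet expands → +£284B.
Currency withdrawal £47 billion: just a shift between currency and reserves — both are base money → 0.
Asset purchase (from non-banks) £64 billion: Bank of England balance sheet expands → +£64B.
Net: 284 + 0 + 64 = +£348 billion.

+£348 billion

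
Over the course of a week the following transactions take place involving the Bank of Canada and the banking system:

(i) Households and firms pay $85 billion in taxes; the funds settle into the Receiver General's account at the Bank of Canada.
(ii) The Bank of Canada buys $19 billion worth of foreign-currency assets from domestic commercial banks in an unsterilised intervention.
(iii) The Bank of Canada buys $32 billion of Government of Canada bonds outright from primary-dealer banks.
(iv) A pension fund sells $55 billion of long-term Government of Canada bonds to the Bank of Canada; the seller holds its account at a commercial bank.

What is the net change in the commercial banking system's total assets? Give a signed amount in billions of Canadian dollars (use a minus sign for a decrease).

Bank of Canada balance sheet:
  Assets:      Securities +$87B, Foreign assets +$19B
  Liabilities: Bank reserves +$21B, Government deposits +$85B
Commercial banking system:
  Assets:      Reserves at CB +$21B, Securities −$32B, Foreign assets −$19B
  Liabilities: Checkable deposits −$30B
Change in total bank assets = -$30 billion.

-$30 billion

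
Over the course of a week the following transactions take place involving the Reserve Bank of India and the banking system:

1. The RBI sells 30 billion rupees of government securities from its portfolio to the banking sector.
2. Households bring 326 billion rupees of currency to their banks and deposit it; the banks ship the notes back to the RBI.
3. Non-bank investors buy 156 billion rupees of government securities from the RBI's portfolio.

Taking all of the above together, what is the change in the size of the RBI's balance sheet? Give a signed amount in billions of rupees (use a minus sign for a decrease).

RBI balance sheet:
  Assets:      Securities −186B
  Liabilities: Bank reserves +140B, Currency in circulation −326B
Change in total RBI assets = -186 billion.

-186 billion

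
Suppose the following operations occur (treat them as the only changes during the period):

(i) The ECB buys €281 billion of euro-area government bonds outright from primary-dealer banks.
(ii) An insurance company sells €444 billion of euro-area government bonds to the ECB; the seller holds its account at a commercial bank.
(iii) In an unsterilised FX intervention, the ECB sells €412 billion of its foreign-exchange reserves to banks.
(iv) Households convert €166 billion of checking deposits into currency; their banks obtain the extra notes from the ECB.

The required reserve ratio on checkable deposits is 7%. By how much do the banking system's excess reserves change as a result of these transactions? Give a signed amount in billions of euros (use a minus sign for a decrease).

OMO purchase (from banks) €281 billion: reserves +€281B, deposits 0.
Asset purchase (from non-banks) €444 billion: reserves +€444B, deposits +€444B.
FX sale €412 billion: reserves −€412B, deposits 0.
Currency withdrawal €166 billion: reserves −€166B, deposits −€166B.
Totals: Δreserves = +€147B, Δdeposits = +€278B.
Δrequired reserves = 7% × +€278B = +€19.46B.
Δexcess reserves = Δreserves − Δrequired = +€147B − (+€19.46B) = +€127.54 billion.

+€127.54 billion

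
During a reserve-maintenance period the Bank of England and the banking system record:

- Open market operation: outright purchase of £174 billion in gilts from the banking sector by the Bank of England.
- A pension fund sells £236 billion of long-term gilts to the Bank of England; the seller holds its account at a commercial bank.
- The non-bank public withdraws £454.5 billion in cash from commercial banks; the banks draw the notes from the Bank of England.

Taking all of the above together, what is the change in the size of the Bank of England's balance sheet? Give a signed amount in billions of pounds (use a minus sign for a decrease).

OMO purchase (from banks) £174 billion: a Bank of England asset is acquired → +£174B.
Asset purchase (from non-banks) £236 billion: a Bank of England asset is acquired → +£236B.
Currency withdrawal £454.5 billion: only the composition of liabilities changes → 0.
Net: 174 + 236 + 0 = +£410 billion.

+£410 billion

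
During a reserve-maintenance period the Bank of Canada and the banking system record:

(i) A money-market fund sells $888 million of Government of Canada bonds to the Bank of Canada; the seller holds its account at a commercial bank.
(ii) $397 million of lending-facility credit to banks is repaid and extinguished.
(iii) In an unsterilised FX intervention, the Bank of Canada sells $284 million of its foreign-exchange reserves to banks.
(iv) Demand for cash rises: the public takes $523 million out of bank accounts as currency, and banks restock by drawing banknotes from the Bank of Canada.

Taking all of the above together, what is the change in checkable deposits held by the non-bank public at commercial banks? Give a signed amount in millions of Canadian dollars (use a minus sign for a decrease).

Asset purchase (from non-banks) $888 million: non-bank counterparties' bank balances rise → +$888M.
Discount-window repayment $397 million: the counterparty is a bank, so public deposits are unchanged → 0.
FX sale $284 million: the counterparty is a bank, so public deposits are unchanged → 0.
Currency withdrawal $523 million: non-bank counterparties' bank balances fall → −$523M.
Net: 888 + 0 + 0 − 523 = +$365 million.

+$365 million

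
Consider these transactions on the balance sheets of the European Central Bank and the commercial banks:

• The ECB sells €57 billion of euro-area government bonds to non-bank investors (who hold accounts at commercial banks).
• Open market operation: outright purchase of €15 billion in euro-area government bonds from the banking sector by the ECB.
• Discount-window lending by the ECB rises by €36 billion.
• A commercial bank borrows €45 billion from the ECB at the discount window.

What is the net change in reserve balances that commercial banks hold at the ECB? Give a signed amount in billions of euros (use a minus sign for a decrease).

+€39 billion

ECB balance sheet:
  Assets:      Securities −€42B, Loans to banks +€81B
  Liabilities: Bank reserves +€39B
Commercial banking system:
  Assets:      Reserves at CB +€39B, Securities −€15B
  Liabilities: Checkable deposits −€57B, Borrowings from CB +€81B
So the change in reserve balances that commercial banks hold at the ECB is +€39 billion.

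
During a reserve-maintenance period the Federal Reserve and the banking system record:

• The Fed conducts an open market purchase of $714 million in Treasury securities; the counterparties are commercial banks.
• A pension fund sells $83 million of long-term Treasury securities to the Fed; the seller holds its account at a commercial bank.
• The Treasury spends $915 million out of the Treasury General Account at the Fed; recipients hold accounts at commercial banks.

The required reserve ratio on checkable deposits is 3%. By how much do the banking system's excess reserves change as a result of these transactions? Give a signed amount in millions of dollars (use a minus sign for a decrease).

+$1682.06 million

OMO purchase (from banks) $714 million: reserves +$714M, deposits 0.
Asset purchase (from non-banks) $83 million: reserves +$83M, deposits +$83M.
Government spending $915 million: reserves +$915M, deposits +$915M.
Totals: Δreserves = +$1712M, Δdeposits = +$998M.
Δrequired reserves = 3% × +$998M = +$29.94M.
Δexcess reserves = Δreserves − Δrequired = +$1712M − (+$29.94M) = +$1682.06 million.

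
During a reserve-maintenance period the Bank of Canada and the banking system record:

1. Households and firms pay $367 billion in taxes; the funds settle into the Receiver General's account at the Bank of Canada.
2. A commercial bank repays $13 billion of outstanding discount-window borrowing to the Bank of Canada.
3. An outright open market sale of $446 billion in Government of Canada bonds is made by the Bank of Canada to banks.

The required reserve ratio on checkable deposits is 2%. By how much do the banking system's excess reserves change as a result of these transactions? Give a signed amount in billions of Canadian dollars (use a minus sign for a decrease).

Government account inflow $367 billion: reserves −$367B, deposits −$367B.
Discount-window repayment $13 billion: reserves −$13B, deposits 0.
OMO sale (to banks) $446 billion: reserves −$446B, deposits 0.
Totals: Δreserves = −$826B, Δdeposits = −$367B.
Δrequired reserves = 2% × −$367B = −$7.34B.
Δexcess reserves = Δreserves − Δrequired = −$826B − (−$7.34B) = -$818.66 billion.

-$818.66 billion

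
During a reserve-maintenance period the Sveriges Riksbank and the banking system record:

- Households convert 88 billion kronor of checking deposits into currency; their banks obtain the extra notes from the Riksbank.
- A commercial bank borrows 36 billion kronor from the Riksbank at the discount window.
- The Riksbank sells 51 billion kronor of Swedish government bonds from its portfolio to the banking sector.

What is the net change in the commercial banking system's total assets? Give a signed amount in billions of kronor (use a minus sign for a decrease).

Currency withdrawal 88 billion kronor: bank balance sheets shrink → −88B.
Discount-window loan 36 billion kronor: bank balance sheets expand → +36B.
OMO sale (to banks) 51 billion kronor: just an asset swap on bank balance sheets → 0.
Net: −88 + 36 + 0 = -52 billion.

-52 billion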